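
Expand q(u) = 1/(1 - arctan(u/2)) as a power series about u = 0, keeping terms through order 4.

Substitute the inner expansion into the outer series and collect powers.
q(0) = 1
q′(0) = 1/2
q′′(0) = 1/2
q′′′(0) = 1/2
q^(4)(0) = 1/2

u^4/48 + u^3/12 + u^2/4 + u/2 + 1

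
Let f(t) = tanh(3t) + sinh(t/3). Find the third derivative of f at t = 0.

-1457/27

Expand each term separately and add.
The coefficient of t^3 in the expansion is -1457/162, so f′′′(0) = 3! * (-1457/162) = -1457/27.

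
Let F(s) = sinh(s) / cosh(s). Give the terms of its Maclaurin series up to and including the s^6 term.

2*s^5/15 - s^3/3 + s

Write the quotient as an unknown series and match coefficients against numerator = denominator · series.
F(0) = 0
F′(0) = 1
F′′(0) = 0
F′′′(0) = -2
F^(4)(0) = 0
F^(5)(0) = 16
F^(6)(0) = 0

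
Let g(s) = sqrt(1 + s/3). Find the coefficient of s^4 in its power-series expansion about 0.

-5/10368

Use the known series and substitute for the argument.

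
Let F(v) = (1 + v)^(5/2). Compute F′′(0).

15/4

Differentiate repeatedly and evaluate at the center.
From the series, [v^2] F = 15/8; multiply by 2! = 2 to get 15/4.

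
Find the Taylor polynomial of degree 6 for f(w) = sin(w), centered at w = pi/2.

-(w - pi/2)^6/720 + (w - pi/2)^4/24 - (w - pi/2)^2/2 + 1

Differentiate repeatedly and evaluate at the center.
f(pi/2) = 1
f′(pi/2) = 0
f′′(pi/2) = -1
f′′′(pi/2) = 0
f^(4)(pi/2) = 1
f^(5)(pi/2) = 0
f^(6)(pi/2) = -1
Dividing each by k! gives the coefficients c_0, ..., c_6.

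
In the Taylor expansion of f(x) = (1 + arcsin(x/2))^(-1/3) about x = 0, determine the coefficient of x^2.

1/18

Let u equal the inner series; expand the outer function in u and truncate.
[x^0] = 1;  [x^1] = -1/6;  [x^2] = 1/18.
So c_2 = f′′(0)/2! = 1/18.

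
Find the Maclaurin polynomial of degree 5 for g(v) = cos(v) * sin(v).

2*v^5/15 - 2*v^3/3 + v

Take the Cauchy product of the two expansions.
g(0) = 0
g′(0) = 1
g′′(0) = 0
g′′′(0) = -4
g^(4)(0) = 0
g^(5)(0) = 16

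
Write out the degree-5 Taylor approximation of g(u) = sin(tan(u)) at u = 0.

-u^5/40 + u^3/6 + u

Plug the Maclaurin series of the inner function into that of the outer and collect terms.
g(0) = 0
g′(0) = 1
g′′(0) = 0
g′′′(0) = 1
g^(4)(0) = 0
g^(5)(0) = -3
Then c_k = g^(k)(0)/k! gives each Taylor coefficient.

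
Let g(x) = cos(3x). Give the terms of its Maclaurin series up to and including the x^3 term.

1 - 9*x^2/2

g(0) = 1
g′(0) = 0
g′′(0) = -9
g′′′(0) = 0
Then c_k = g^(k)(0)/k! gives each Taylor coefficient.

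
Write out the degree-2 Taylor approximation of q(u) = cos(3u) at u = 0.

q(0) = 1
q′(0) = 0
q′′(0) = -9
Dividing each by k! gives the coefficients c_0, ..., c_2.

1 - 9*u^2/2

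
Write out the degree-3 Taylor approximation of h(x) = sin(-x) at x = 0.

x^3/6 - x

Compute the successive derivatives at the expansion point and divide by k!.
h(0) = 0
h′(0) = -1
h′′(0) = 0
h′′′(0) = 1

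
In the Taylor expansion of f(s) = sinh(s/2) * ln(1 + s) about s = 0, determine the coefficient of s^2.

Expand each factor separately, then convolve coefficients.

1/2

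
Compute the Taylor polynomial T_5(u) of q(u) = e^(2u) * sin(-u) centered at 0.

Multiply the two series term by term and collect like powers.

-41*u^5/120 - u^4 - 11*u^3/6 - 2*u^2 - u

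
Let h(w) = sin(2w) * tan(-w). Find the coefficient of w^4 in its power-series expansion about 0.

Write out both Maclaurin series and multiply, keeping only the needed powers.
[w^0] = 0;  [w^1] = 0;  [w^2] = -2;  [w^3] = 0;  [w^4] = 2/3.

2/3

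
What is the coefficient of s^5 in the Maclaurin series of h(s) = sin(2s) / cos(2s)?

64/15

Invert the denominator's series and multiply.
h(0) = 0
h′(0) = 2
h′′(0) = 0
h′′′(0) = 16
h^(4)(0) = 0
h^(5)(0) = 512
The Taylor polynomial is Σ h^(k)(0)/k! · s^k.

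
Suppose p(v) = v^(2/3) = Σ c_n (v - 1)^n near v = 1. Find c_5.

[(v - 1)^0] = 1;  [(v - 1)^1] = 2/3;  [(v - 1)^2] = -1/9;  [(v - 1)^3] = 4/81;  [(v - 1)^4] = -7/243;  [(v - 1)^5] = 14/729.
So c_5 = p^(5)(1)/5! = 14/729.

14/729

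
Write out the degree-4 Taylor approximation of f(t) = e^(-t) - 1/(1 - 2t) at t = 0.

-383*t^4/24 - 49*t^3/6 - 7*t^2/2 - 3*t

Combine the two series term by term.
f(0) = 0
f′(0) = -3
f′′(0) = -7
f′′′(0) = -49
f^(4)(0) = -383
Then c_k = f^(k)(0)/k! gives each Taylor coefficient.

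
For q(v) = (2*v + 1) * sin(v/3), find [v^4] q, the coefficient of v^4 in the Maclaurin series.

Multiply each power in the prefactor through the base expansion.

-1/81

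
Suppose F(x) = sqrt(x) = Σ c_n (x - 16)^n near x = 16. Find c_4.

Compute the successive derivatives at the expansion point and divide by k!.
F(16) = 4
F′(16) = 1/8
F′′(16) = -1/256
F′′′(16) = 3/8192
F^(4)(16) = -15/262144
So c_4 = F^(4)(16)/4! = -5/2097152.

-5/2097152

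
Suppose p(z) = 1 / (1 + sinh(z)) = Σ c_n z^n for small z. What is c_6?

Write 1/(1+u) = 1 - u + u^2 - u^3 + ... and substitute the series for u.
p(0) = 1
p′(0) = -1
p′′(0) = 2
p′′′(0) = -7
p^(4)(0) = 32
p^(5)(0) = -181
p^(6)(0) = 1232

77/45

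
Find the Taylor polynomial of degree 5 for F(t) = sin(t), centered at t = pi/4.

Use the known series and substitute for the argument.

sqrt(2)*(t - pi/4)^5/240 + sqrt(2)*(t - pi/4)^4/48 - sqrt(2)*(t - pi/4)^3/12 - sqrt(2)*(t - pi/4)^2/4 + sqrt(2)*(t - pi/4)/2 + sqrt(2)/2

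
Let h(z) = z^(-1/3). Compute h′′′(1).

-28/27

Differentiate repeatedly and evaluate at the center.
From the series, [(z - 1)^3] h = -14/81; multiply by 3! = 6 to get -28/27.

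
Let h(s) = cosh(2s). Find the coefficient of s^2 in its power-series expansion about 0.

2

h(0) = 1
h′(0) = 0
h′′(0) = 4
So c_2 = h′′(0)/2! = 2.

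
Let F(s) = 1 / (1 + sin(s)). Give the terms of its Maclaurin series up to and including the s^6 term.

Use the geometric series for the reciprocal, then substitute.
F(0) = 1
F′(0) = -1
F′′(0) = 2
F′′′(0) = -5
F^(4)(0) = 16
F^(5)(0) = -61
F^(6)(0) = 272

17*s^6/45 - 61*s^5/120 + 2*s^4/3 - 5*s^3/6 + s^2 - s + 1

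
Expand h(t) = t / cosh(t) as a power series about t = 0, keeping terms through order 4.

Write the quotient as an unknown series and match coefficients against numerator = denominator · series.
h(0) = 0
h′(0) = 1
h′′(0) = 0
h′′′(0) = -3
h^(4)(0) = 0
The Taylor polynomial is Σ h^(k)(0)/k! · t^k.

-t^3/2 + t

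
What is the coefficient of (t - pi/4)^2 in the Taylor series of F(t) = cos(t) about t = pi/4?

c_2 = F′′(pi/4)/2! = -sqrt(2)/4.

-sqrt(2)/4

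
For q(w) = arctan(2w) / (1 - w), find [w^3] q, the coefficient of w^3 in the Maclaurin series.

Take the Cauchy product of the two expansions.
q(0) = 0
q′(0) = 2
q′′(0) = 4
q′′′(0) = -4
The Taylor polynomial is Σ q^(k)(0)/k! · w^k.

-2/3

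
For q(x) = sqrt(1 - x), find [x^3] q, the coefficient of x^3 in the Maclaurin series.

c_3 = q′′′(0)/3! = -1/16.

-1/16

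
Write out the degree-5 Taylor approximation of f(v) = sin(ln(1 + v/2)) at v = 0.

-v^5/384 + v^3/48 - v^2/8 + v/2

Substitute the inner expansion into the outer series and collect powers.
[v^0] = 0;  [v^1] = 1/2;  [v^2] = -1/8;  [v^3] = 1/48;  [v^4] = 0;  [v^5] = -1/384.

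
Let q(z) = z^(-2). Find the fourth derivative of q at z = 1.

120

The coefficient of (z - 1)^4 in the expansion is 5, so q^(4)(1) = 4! * (5) = 120.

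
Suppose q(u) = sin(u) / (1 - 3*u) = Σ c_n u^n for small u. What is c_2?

3

Multiply the numerator's expansion by the denominator's geometric series.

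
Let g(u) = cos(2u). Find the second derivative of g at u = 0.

From the series, [u^2] g = -2; multiply by 2! = 2 to get -4.

-4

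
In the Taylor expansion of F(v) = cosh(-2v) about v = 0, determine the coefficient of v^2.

Compute the successive derivatives at the expansion point and divide by k!.
F(0) = 1
F′(0) = 0
F′′(0) = 4
Dividing each by k! gives the coefficients c_0, ..., c_2.

2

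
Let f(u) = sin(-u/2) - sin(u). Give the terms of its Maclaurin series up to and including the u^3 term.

3*u^3/16 - 3*u/2

Expand each term separately and add.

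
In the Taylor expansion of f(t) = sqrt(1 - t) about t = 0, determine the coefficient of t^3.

-1/16

[t^0] = 1;  [t^1] = -1/2;  [t^2] = -1/8;  [t^3] = -1/16.
So c_3 = f′′′(0)/3! = -1/16.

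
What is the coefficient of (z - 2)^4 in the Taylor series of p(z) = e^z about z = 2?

Apply the Taylor formula c_k = f^(k)(a)/k!.
p(2) = e^(2)
p′(2) = e^(2)
p′′(2) = e^(2)
p′′′(2) = e^(2)
p^(4)(2) = e^(2)
Then c_k = p^(k)(2)/k! gives each Taylor coefficient.

e^(2)/24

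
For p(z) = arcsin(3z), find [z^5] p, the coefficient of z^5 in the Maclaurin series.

729/40

[z^0] = 0;  [z^1] = 3;  [z^2] = 0;  [z^3] = 9/2;  [z^4] = 0;  [z^5] = 729/40.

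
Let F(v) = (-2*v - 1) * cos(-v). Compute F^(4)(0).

-1

Multiply each power in the prefactor through the base expansion.
The coefficient of v^4 in the expansion is -1/24, so F^(4)(0) = 4! * (-1/24) = -1.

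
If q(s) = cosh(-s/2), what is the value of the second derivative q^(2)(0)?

From the series, [s^2] q = 1/8; multiply by 2! = 2 to get 1/4.

1/4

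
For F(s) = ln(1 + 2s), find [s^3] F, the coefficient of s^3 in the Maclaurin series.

8/3

Differentiate repeatedly and evaluate at the center.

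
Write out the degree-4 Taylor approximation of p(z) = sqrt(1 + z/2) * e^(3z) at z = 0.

8971*z^4/2048 + 709*z^3/128 + 167*z^2/32 + 13*z/4 + 1

Take the Cauchy product of the two expansions.
[z^0] = 1;  [z^1] = 13/4;  [z^2] = 167/32;  [z^3] = 709/128;  [z^4] = 8971/2048.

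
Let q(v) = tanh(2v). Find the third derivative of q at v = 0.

-16

Differentiate repeatedly and evaluate at the center.
The coefficient of v^3 in the expansion is -8/3, so q′′′(0) = 3! * (-8/3) = -16.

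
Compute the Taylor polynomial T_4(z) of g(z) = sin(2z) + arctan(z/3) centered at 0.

-109*z^3/81 + 7*z/3

Expand each term separately and add.
g(0) = 0
g′(0) = 7/3
g′′(0) = 0
g′′′(0) = -218/27
g^(4)(0) = 0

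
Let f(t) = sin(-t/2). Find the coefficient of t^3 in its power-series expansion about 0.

f(0) = 0
f′(0) = -1/2
f′′(0) = 0
f′′′(0) = 1/8
Then c_k = f^(k)(0)/k! gives each Taylor coefficient.

1/48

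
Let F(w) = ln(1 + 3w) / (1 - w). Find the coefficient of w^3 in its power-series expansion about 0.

15/2

Expand each factor separately, then convolve coefficients.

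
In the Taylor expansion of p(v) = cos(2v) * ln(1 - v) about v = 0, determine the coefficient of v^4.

3/4

Multiply the two series term by term and collect like powers.
p(0) = 0
p′(0) = -1
p′′(0) = -1
p′′′(0) = 10
p^(4)(0) = 18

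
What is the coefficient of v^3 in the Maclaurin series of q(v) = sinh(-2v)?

[v^0] = 0;  [v^1] = -2;  [v^2] = 0;  [v^3] = -4/3.

-4/3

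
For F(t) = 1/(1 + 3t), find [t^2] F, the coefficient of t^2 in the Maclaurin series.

F(0) = 1
F′(0) = -3
F′′(0) = 18
The Taylor polynomial is Σ F^(k)(0)/k! · t^k.

9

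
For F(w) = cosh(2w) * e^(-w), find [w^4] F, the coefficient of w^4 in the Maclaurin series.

Write out both Maclaurin series and multiply, keeping only the needed powers.
[w^0] = 1;  [w^1] = -1;  [w^2] = 5/2;  [w^3] = -13/6;  [w^4] = 41/24.

41/24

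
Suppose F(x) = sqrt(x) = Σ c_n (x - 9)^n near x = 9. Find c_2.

[(x - 9)^0] = 3;  [(x - 9)^1] = 1/6;  [(x - 9)^2] = -1/216.

-1/216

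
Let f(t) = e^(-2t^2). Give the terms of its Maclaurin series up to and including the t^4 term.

[t^0] = 1;  [t^1] = 0;  [t^2] = -2;  [t^3] = 0;  [t^4] = 2.

2*t^4 - 2*t^2 + 1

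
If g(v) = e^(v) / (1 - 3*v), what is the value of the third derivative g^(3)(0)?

Use 1/(1 - r) = Σ r^k on the denominator, then take the Cauchy product.
The coefficient of v^3 in the expansion is 113/3, so g′′′(0) = 3! * (113/3) = 226.

226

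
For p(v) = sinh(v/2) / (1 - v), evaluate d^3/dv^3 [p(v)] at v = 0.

Multiply the two series term by term and collect like powers.
The coefficient of v^3 in the expansion is 25/48, so p′′′(0) = 3! * (25/48) = 25/8.

25/8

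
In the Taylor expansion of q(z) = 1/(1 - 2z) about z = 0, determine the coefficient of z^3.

8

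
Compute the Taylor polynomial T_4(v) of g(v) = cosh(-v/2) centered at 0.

g(0) = 1
g′(0) = 0
g′′(0) = 1/4
g′′′(0) = 0
g^(4)(0) = 1/16

v^4/384 + v^2/8 + 1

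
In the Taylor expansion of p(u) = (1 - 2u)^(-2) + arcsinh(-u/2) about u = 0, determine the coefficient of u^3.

Add the two expansions coefficient-wise.
p(0) = 1
p′(0) = 7/2
p′′(0) = 24
p′′′(0) = 1537/8
Then c_k = p^(k)(0)/k! gives each Taylor coefficient.

1537/48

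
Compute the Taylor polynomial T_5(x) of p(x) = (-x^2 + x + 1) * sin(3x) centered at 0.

Multiply each power in the prefactor through the base expansion.
[x^0] = 0;  [x^1] = 3;  [x^2] = 3;  [x^3] = -15/2;  [x^4] = -9/2;  [x^5] = 261/40.

261*x^5/40 - 9*x^4/2 - 15*x^3/2 + 3*x^2 + 3*x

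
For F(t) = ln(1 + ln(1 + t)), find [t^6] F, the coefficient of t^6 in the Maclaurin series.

Plug the Maclaurin series of the inner function into that of the outer and collect terms.

-917/360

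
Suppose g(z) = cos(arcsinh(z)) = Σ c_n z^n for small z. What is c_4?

5/24

Let u equal the inner series; expand the outer function in u and truncate.
[z^0] = 1;  [z^1] = 0;  [z^2] = -1/2;  [z^3] = 0;  [z^4] = 5/24.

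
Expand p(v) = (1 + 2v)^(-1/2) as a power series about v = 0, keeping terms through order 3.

-5*v^3/2 + 3*v^2/2 - v + 1

p(0) = 1
p′(0) = -1
p′′(0) = 3
p′′′(0) = -15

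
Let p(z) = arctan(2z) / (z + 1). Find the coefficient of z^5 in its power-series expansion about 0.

Expand 1/(denominator) as a geometric series and multiply by the numerator's series.
p(0) = 0
p′(0) = 2
p′′(0) = -4
p′′′(0) = -4
p^(4)(0) = 16
p^(5)(0) = 688

86/15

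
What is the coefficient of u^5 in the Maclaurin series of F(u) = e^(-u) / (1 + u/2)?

Multiply the two series term by term and collect like powers.

-109/480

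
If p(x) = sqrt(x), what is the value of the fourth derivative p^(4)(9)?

-5/11664

Compute the successive derivatives at the expansion point and divide by k!.
The coefficient of (x - 9)^4 in the expansion is -5/279936, so p^(4)(9) = 4! * (-5/279936) = -5/11664.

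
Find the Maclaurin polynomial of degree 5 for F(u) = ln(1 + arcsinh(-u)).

-13*u^5/120 - u^4/12 - u^3/6 - u^2/2 - u

Let u equal the inner series; expand the outer function in u and truncate.
[u^0] = 0;  [u^1] = -1;  [u^2] = -1/2;  [u^3] = -1/6;  [u^4] = -1/12;  [u^5] = -13/120.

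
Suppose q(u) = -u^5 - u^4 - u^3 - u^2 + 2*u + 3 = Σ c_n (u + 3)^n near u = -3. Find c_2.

224

Differentiate repeatedly and evaluate at the center.
So c_2 = q′′(-3)/2! = 224.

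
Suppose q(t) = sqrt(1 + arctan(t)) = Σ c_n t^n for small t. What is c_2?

-1/8

Plug the Maclaurin series of the inner function into that of the outer and collect terms.
[t^0] = 1;  [t^1] = 1/2;  [t^2] = -1/8.
So c_2 = q′′(0)/2! = -1/8.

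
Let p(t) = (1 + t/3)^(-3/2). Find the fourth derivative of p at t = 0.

Differentiate repeatedly and evaluate at the center.
The coefficient of t^4 in the expansion is 35/1152, so p^(4)(0) = 4! * (35/1152) = 35/48.

35/48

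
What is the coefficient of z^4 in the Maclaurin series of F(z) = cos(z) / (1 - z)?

Expand 1/(denominator) as a geometric series and multiply by the numerator's series.
So c_4 = F^(4)(0)/4! = 13/24.

13/24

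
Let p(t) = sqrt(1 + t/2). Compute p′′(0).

-1/16

From the series, [t^2] p = -1/32; multiply by 2! = 2 to get -1/16.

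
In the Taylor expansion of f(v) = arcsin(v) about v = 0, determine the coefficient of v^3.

f(0) = 0
f′(0) = 1
f′′(0) = 0
f′′′(0) = 1
Then c_k = f^(k)(0)/k! gives each Taylor coefficient.

1/6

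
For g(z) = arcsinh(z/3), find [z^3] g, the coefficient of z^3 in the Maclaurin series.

-1/162

g(0) = 0
g′(0) = 1/3
g′′(0) = 0
g′′′(0) = -1/27
Then c_k = g^(k)(0)/k! gives each Taylor coefficient.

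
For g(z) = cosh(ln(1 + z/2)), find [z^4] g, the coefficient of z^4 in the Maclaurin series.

1/32

Compose series: expand the inner function first, then feed it into the outer expansion.
g(0) = 1
g′(0) = 0
g′′(0) = 1/4
g′′′(0) = -3/8
g^(4)(0) = 3/4
So c_4 = g^(4)(0)/4! = 1/32.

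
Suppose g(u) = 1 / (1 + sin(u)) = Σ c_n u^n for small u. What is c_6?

17/45

Expand as Σ (-1)^k u^k with u equal to the inner function's series.
g(0) = 1
g′(0) = -1
g′′(0) = 2
g′′′(0) = -5
g^(4)(0) = 16
g^(5)(0) = -61
g^(6)(0) = 272
So c_6 = g^(6)(0)/6! = 17/45.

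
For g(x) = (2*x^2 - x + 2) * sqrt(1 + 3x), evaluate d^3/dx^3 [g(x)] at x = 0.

Multiply each power in the prefactor through the base expansion.
From the series, [x^3] g = 15/2; multiply by 3! = 6 to get 45.

45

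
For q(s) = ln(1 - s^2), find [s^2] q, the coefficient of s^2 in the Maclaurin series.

-1

[s^0] = 0;  [s^1] = 0;  [s^2] = -1.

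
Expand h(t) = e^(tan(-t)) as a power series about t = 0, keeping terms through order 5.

Plug the Maclaurin series of the inner function into that of the outer and collect terms.
[t^0] = 1;  [t^1] = -1;  [t^2] = 1/2;  [t^3] = -1/2;  [t^4] = 3/8;  [t^5] = -37/120.

-37*t^5/120 + 3*t^4/8 - t^3/2 + t^2/2 - t + 1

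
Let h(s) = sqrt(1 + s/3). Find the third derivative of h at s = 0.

1/72

Use the known series and substitute for the argument.
From the series, [s^3] h = 1/432; multiply by 3! = 6 to get 1/72.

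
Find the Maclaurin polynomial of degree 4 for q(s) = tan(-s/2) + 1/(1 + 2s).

Expand each term separately and add.
[s^0] = 1;  [s^1] = -5/2;  [s^2] = 4;  [s^3] = -193/24;  [s^4] = 16.

16*s^4 - 193*s^3/24 + 4*s^2 - 5*s/2 + 1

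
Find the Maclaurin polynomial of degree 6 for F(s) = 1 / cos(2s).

Invert the denominator's series and multiply.
F(0) = 1
F′(0) = 0
F′′(0) = 4
F′′′(0) = 0
F^(4)(0) = 80
F^(5)(0) = 0
F^(6)(0) = 3904
Dividing each by k! gives the coefficients c_0, ..., c_6.

244*s^6/45 + 10*s^4/3 + 2*s^2 + 1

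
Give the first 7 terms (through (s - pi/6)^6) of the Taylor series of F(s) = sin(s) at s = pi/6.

-(s - pi/6)^6/1440 + sqrt(3)*(s - pi/6)^5/240 + (s - pi/6)^4/48 - sqrt(3)*(s - pi/6)^3/12 - (s - pi/6)^2/4 + sqrt(3)*(s - pi/6)/2 + 1/2

F(pi/6) = 1/2
F′(pi/6) = sqrt(3)/2
F′′(pi/6) = -1/2
F′′′(pi/6) = -sqrt(3)/2
F^(4)(pi/6) = 1/2
F^(5)(pi/6) = sqrt(3)/2
F^(6)(pi/6) = -1/2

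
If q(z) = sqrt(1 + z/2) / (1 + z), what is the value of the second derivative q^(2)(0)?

Multiply the two series term by term and collect like powers.
From the series, [z^2] q = 23/32; multiply by 2! = 2 to get 23/16.

23/16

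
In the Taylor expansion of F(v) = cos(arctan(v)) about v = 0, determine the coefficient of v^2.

-1/2

Substitute the inner expansion into the outer series and collect powers.
[v^0] = 1;  [v^1] = 0;  [v^2] = -1/2.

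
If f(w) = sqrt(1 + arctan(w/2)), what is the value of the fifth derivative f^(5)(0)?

249/1024

Plug the Maclaurin series of the inner function into that of the outer and collect terms.
The coefficient of w^5 in the expansion is 83/40960, so f^(5)(0) = 5! * (83/40960) = 249/1024.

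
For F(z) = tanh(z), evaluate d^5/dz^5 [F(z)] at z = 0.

The coefficient of z^5 in the expansion is 2/15, so F^(5)(0) = 5! * (2/15) = 16.

16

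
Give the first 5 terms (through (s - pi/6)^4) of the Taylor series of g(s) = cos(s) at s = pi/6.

Apply the Taylor formula c_k = f^(k)(a)/k!.
g(pi/6) = sqrt(3)/2
g′(pi/6) = -1/2
g′′(pi/6) = -sqrt(3)/2
g′′′(pi/6) = 1/2
g^(4)(pi/6) = sqrt(3)/2
Then c_k = g^(k)(pi/6)/k! gives each Taylor coefficient.

sqrt(3)*(s - pi/6)^4/48 + (s - pi/6)^3/12 - sqrt(3)*(s - pi/6)^2/4 - (s - pi/6)/2 + sqrt(3)/2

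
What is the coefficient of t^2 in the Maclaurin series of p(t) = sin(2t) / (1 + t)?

Multiply the two series term by term and collect like powers.
So c_2 = p′′(0)/2! = -2.

-2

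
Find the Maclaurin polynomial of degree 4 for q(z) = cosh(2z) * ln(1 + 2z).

-8*z^4 + 20*z^3/3 - 2*z^2 + 2*z

Multiply the two series term by term and collect like powers.
q(0) = 0
q′(0) = 2
q′′(0) = -4
q′′′(0) = 40
q^(4)(0) = -192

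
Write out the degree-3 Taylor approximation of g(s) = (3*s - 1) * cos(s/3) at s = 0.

-s^3/6 + s^2/18 + 3*s - 1

Shift and add copies of the series according to the polynomial's terms.
[s^0] = -1;  [s^1] = 3;  [s^2] = 1/18;  [s^3] = -1/6.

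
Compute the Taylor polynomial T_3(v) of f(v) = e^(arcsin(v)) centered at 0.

v^3/3 + v^2/2 + v + 1

Let u equal the inner series; expand the outer function in u and truncate.
f(0) = 1
f′(0) = 1
f′′(0) = 1
f′′′(0) = 2
The Taylor polynomial is Σ f^(k)(0)/k! · v^k.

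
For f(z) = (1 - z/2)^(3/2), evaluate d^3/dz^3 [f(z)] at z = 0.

From the series, [z^3] f = 1/128; multiply by 3! = 6 to get 3/64.

3/64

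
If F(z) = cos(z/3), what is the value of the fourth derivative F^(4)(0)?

1/81

From the series, [z^4] F = 1/1944; multiply by 4! = 24 to get 1/81.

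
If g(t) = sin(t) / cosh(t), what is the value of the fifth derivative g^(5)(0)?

36

Divide the numerator series by the denominator series (power-series long division).
The coefficient of t^5 in the expansion is 3/10, so g^(5)(0) = 5! * (3/10) = 36.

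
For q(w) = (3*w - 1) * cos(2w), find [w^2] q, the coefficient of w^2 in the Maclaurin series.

2

Distribute the polynomial across the series and collect like powers.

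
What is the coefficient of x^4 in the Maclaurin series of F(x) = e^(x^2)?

1/2

Differentiate repeatedly and evaluate at the center.
So c_4 = F^(4)(0)/4! = 1/2.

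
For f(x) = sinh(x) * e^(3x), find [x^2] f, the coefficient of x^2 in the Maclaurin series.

3

Expand each factor separately, then convolve coefficients.
f(0) = 0
f′(0) = 1
f′′(0) = 6
So c_2 = f′′(0)/2! = 3.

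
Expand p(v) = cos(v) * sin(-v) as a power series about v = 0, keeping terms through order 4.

2*v^3/3 - v

Write out both Maclaurin series and multiply, keeping only the needed powers.
p(0) = 0
p′(0) = -1
p′′(0) = 0
p′′′(0) = 4
p^(4)(0) = 0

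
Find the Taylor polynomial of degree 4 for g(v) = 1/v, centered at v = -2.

Differentiate repeatedly and evaluate at the center.
g(-2) = -1/2
g′(-2) = -1/4
g′′(-2) = -1/4
g′′′(-2) = -3/8
g^(4)(-2) = -3/4
Then c_k = g^(k)(-2)/k! gives each Taylor coefficient.

-(v + 2)^4/32 - (v + 2)^3/16 - (v + 2)^2/8 - (v + 2)/4 - 1/2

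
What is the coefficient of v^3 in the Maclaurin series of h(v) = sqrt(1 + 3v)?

Differentiate repeatedly and evaluate at the center.
[v^0] = 1;  [v^1] = 3/2;  [v^2] = -9/8;  [v^3] = 27/16.
So c_3 = h′′′(0)/3! = 27/16.

27/16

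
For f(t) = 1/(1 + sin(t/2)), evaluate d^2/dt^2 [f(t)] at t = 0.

Substitute the inner expansion into the outer series and collect powers.
The coefficient of t^2 in the expansion is 1/4, so f′′(0) = 2! * (1/4) = 1/2.

1/2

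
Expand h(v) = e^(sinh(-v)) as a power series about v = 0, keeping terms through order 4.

Plug the Maclaurin series of the inner function into that of the outer and collect terms.

5*v^4/24 - v^3/3 + v^2/2 - v + 1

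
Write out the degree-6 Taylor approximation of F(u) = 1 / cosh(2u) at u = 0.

-244*u^6/45 + 10*u^4/3 - 2*u^2 + 1

Divide the numerator series by the denominator series (power-series long division).
[u^0] = 1;  [u^1] = 0;  [u^2] = -2;  [u^3] = 0;  [u^4] = 10/3;  [u^5] = 0;  [u^6] = -244/45.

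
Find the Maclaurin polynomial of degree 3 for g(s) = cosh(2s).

2*s^2 + 1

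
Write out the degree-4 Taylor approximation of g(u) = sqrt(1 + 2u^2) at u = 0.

-u^4/2 + u^2 + 1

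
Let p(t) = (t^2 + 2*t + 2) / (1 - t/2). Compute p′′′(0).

Shift and add copies of the series according to the polynomial's terms.
From the series, [t^3] p = 5/4; multiply by 3! = 6 to get 15/2.

15/2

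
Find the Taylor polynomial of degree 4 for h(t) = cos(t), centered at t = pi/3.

(t - pi/3)^4/48 + sqrt(3)*(t - pi/3)^3/12 - (t - pi/3)^2/4 - sqrt(3)*(t - pi/3)/2 + 1/2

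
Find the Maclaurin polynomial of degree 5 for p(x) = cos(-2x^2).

1 - 2*x^4

Compute the successive derivatives at the expansion point and divide by k!.
p(0) = 1
p′(0) = 0
p′′(0) = 0
p′′′(0) = 0
p^(4)(0) = -48
p^(5)(0) = 0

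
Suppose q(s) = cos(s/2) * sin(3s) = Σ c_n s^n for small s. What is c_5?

Take the Cauchy product of the two expansions.
[s^0] = 0;  [s^1] = 3;  [s^2] = 0;  [s^3] = -39/8;  [s^4] = 0;  [s^5] = 1661/640.

1661/640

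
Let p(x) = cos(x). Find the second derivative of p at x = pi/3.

-1/2

Compute the successive derivatives at the expansion point and divide by k!.
From the series, [(x - pi/3)^2] p = -1/4; multiply by 2! = 2 to get -1/2.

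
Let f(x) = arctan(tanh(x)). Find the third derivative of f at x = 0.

Compose series: expand the inner function first, then feed it into the outer expansion.
From the series, [x^3] f = -2/3; multiply by 3! = 6 to get -4.

-4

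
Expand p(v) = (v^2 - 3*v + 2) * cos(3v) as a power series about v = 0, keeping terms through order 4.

Shift and add copies of the series according to the polynomial's terms.
p(0) = 2
p′(0) = -3
p′′(0) = -16
p′′′(0) = 81
p^(4)(0) = 54
Then c_k = p^(k)(0)/k! gives each Taylor coefficient.

9*v^4/4 + 27*v^3/2 - 8*v^2 - 3*v + 2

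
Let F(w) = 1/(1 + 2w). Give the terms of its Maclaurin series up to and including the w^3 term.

-8*w^3 + 4*w^2 - 2*w + 1

F(0) = 1
F′(0) = -2
F′′(0) = 8
F′′′(0) = -48
Then c_k = F^(k)(0)/k! gives each Taylor coefficient.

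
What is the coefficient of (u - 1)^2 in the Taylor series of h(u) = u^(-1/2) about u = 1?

3/8

[(u - 1)^0] = 1;  [(u - 1)^1] = -1/2;  [(u - 1)^2] = 3/8.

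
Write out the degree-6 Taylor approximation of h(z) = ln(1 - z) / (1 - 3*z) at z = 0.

-17731*z^6/60 - 1969*z^5/20 - 131*z^4/4 - 65*z^3/6 - 7*z^2/2 - z

Multiply the numerator's expansion by the denominator's geometric series.
h(0) = 0
h′(0) = -1
h′′(0) = -7
h′′′(0) = -65
h^(4)(0) = -786
h^(5)(0) = -11814
h^(6)(0) = -212772
The Taylor polynomial is Σ h^(k)(0)/k! · z^k.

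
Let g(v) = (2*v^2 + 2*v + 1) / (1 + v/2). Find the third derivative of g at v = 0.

Multiply each power in the prefactor through the base expansion.
From the series, [v^3] g = -5/8; multiply by 3! = 6 to get -15/4.

-15/4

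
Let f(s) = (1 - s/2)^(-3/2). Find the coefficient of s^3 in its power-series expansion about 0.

35/128

f(0) = 1
f′(0) = 3/4
f′′(0) = 15/16
f′′′(0) = 105/64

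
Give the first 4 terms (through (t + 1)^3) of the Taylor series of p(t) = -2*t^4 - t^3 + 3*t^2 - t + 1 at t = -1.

7*(t + 1)^3 - 6*(t + 1)^2 - 2*(t + 1) + 4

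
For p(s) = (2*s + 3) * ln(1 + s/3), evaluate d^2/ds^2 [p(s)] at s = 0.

1

Shift and add copies of the series according to the polynomial's terms.
The coefficient of s^2 in the expansion is 1/2, so p′′(0) = 2! * (1/2) = 1.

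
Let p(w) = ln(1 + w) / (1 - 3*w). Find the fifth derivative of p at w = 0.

Multiply the numerator's expansion by the denominator's geometric series.
The coefficient of w^5 in the expansion is 1399/20, so p^(5)(0) = 5! * (1399/20) = 8394.

8394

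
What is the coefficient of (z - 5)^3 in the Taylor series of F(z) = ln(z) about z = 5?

1/375

F(5) = ln(5)
F′(5) = 1/5
F′′(5) = -1/25
F′′′(5) = 2/125
So c_3 = F′′′(5)/3! = 1/375.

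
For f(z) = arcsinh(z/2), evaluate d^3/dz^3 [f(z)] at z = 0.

The coefficient of z^3 in the expansion is -1/48, so f′′′(0) = 3! * (-1/48) = -1/8.

-1/8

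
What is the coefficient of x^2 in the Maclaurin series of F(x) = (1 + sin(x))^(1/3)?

Substitute the inner expansion into the outer series and collect powers.
So c_2 = F′′(0)/2! = -1/9.

-1/9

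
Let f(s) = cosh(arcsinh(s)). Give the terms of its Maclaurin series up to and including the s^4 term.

-s^4/8 + s^2/2 + 1

Substitute the inner expansion into the outer series and collect powers.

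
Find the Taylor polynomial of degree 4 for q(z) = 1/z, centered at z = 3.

Differentiate repeatedly and evaluate at the center.

(z - 3)^4/243 - (z - 3)^3/81 + (z - 3)^2/27 - (z - 3)/9 + 1/3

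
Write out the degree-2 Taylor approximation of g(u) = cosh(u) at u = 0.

Differentiate repeatedly and evaluate at the center.

u^2/2 + 1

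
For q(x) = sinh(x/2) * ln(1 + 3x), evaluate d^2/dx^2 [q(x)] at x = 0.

3

Expand each factor separately, then convolve coefficients.
The coefficient of x^2 in the expansion is 3/2, so q′′(0) = 2! * (3/2) = 3.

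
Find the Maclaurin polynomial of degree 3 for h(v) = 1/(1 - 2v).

8*v^3 + 4*v^2 + 2*v + 1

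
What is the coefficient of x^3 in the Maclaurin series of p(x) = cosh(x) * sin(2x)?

Multiply the two series term by term and collect like powers.
p(0) = 0
p′(0) = 2
p′′(0) = 0
p′′′(0) = -2
Dividing each by k! gives the coefficients c_0, ..., c_3.

-1/3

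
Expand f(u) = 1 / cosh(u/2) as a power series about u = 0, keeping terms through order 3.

1 - u^2/8

Write the quotient as an unknown series and match coefficients against numerator = denominator · series.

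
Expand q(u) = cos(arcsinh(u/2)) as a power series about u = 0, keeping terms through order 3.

1 - u^2/8

Substitute the inner expansion into the outer series and collect powers.
q(0) = 1
q′(0) = 0
q′′(0) = -1/4
q′′′(0) = 0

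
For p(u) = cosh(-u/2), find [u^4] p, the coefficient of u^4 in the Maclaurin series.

1/384

p(0) = 1
p′(0) = 0
p′′(0) = 1/4
p′′′(0) = 0
p^(4)(0) = 1/16
So c_4 = p^(4)(0)/4! = 1/384.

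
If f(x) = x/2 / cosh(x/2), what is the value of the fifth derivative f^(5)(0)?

Invert the denominator's series and multiply.
The coefficient of x^5 in the expansion is 5/768, so f^(5)(0) = 5! * (5/768) = 25/32.

25/32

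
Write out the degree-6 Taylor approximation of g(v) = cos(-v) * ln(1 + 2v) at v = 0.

-35*v^6/4 + 103*v^5/20 - 3*v^4 + 5*v^3/3 - 2*v^2 + 2*v

Expand each factor separately, then convolve coefficients.
[v^0] = 0;  [v^1] = 2;  [v^2] = -2;  [v^3] = 5/3;  [v^4] = -3;  [v^5] = 103/20;  [v^6] = -35/4.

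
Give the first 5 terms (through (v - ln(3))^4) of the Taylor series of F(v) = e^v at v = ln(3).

(v - ln(3))^4/8 + (v - ln(3))^3/2 + 3*(v - ln(3))^2/2 + 3*(v - ln(3)) + 3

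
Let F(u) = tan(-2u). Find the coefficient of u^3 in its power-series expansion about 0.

Apply the Taylor formula c_k = f^(k)(a)/k!.
F(0) = 0
F′(0) = -2
F′′(0) = 0
F′′′(0) = -16
So c_3 = F′′′(0)/3! = -8/3.

-8/3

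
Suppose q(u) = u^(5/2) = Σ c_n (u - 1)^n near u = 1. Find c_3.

q(1) = 1
q′(1) = 5/2
q′′(1) = 15/4
q′′′(1) = 15/8
So c_3 = q′′′(1)/3! = 5/16.

5/16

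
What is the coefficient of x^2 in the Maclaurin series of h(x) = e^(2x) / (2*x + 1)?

Expand 1/(denominator) as a geometric series and multiply by the numerator's series.
So c_2 = h′′(0)/2! = 2.

2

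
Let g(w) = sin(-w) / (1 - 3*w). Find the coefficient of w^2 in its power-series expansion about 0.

-3

Multiply the numerator's expansion by the denominator's geometric series.
g(0) = 0
g′(0) = -1
g′′(0) = -6
So c_2 = g′′(0)/2! = -3.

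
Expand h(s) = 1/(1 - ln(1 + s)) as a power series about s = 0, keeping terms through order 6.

19*s^6/360 + 7*s^5/60 + s^4/6 + s^3/3 + s^2/2 + s + 1

Compose series: expand the inner function first, then feed it into the outer expansion.
h(0) = 1
h′(0) = 1
h′′(0) = 1
h′′′(0) = 2
h^(4)(0) = 4
h^(5)(0) = 14
h^(6)(0) = 38
Dividing each by k! gives the coefficients c_0, ..., c_6.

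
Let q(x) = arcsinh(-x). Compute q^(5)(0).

Compute the successive derivatives at the expansion point and divide by k!.
From the series, [x^5] q = -3/40; multiply by 5! = 120 to get -9.

-9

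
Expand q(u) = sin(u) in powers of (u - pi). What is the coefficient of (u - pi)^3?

[(u - pi)^0] = 0;  [(u - pi)^1] = -1;  [(u - pi)^2] = 0;  [(u - pi)^3] = 1/6.
So c_3 = q′′′(pi)/3! = 1/6.

1/6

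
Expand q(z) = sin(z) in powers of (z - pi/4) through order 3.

-sqrt(2)*(z - pi/4)^3/12 - sqrt(2)*(z - pi/4)^2/4 + sqrt(2)*(z - pi/4)/2 + sqrt(2)/2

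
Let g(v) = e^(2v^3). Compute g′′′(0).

12

Differentiate repeatedly and evaluate at the center.
From the series, [v^3] g = 2; multiply by 3! = 6 to get 12.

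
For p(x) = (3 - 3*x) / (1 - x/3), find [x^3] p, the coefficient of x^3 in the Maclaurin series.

-2/9

Shift and add copies of the series according to the polynomial's terms.
p(0) = 3
p′(0) = -2
p′′(0) = -4/3
p′′′(0) = -4/3
So c_3 = p′′′(0)/3! = -2/9.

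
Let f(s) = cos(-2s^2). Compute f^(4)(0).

Compute the successive derivatives at the expansion point and divide by k!.
The coefficient of s^4 in the expansion is -2, so f^(4)(0) = 4! * (-2) = -48.

-48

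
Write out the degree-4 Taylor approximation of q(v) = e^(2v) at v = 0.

Use the known series and substitute for the argument.
[v^0] = 1;  [v^1] = 2;  [v^2] = 2;  [v^3] = 4/3;  [v^4] = 2/3.

2*v^4/3 + 4*v^3/3 + 2*v^2 + 2*v + 1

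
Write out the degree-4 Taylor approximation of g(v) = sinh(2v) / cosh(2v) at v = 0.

Divide the numerator series by the denominator series (power-series long division).
[v^0] = 0;  [v^1] = 2;  [v^2] = 0;  [v^3] = -8/3;  [v^4] = 0.

-8*v^3/3 + 2*v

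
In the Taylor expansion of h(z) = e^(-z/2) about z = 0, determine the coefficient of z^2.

Apply the Taylor formula c_k = f^(k)(a)/k!.

1/8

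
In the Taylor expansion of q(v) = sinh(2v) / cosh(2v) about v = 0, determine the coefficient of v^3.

-8/3

Divide the numerator series by the denominator series (power-series long division).
q(0) = 0
q′(0) = 2
q′′(0) = 0
q′′′(0) = -16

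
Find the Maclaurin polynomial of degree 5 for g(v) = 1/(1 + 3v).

Use the known series and substitute for the argument.
g(0) = 1
g′(0) = -3
g′′(0) = 18
g′′′(0) = -162
g^(4)(0) = 1944
g^(5)(0) = -29160
Then c_k = g^(k)(0)/k! gives each Taylor coefficient.

-243*v^5 + 81*v^4 - 27*v^3 + 9*v^2 - 3*v + 1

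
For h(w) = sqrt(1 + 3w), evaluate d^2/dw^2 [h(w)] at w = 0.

The coefficient of w^2 in the expansion is -9/8, so h′′(0) = 2! * (-9/8) = -9/4.

-9/4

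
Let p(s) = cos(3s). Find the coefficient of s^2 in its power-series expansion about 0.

Use the known series and substitute for the argument.
p(0) = 1
p′(0) = 0
p′′(0) = -9
So c_2 = p′′(0)/2! = -9/2.

-9/2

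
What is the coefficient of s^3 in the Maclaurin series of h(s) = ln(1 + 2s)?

8/3

h(0) = 0
h′(0) = 2
h′′(0) = -4
h′′′(0) = 16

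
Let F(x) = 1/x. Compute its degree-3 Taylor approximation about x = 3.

Use the known series and substitute for the argument.
[(x - 3)^0] = 1/3;  [(x - 3)^1] = -1/9;  [(x - 3)^2] = 1/27;  [(x - 3)^3] = -1/81.

-(x - 3)^3/81 + (x - 3)^2/27 - (x - 3)/9 + 1/3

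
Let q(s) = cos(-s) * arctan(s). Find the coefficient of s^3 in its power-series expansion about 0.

Expand each factor separately, then convolve coefficients.
q(0) = 0
q′(0) = 1
q′′(0) = 0
q′′′(0) = -5
Then c_k = q^(k)(0)/k! gives each Taylor coefficient.

-5/6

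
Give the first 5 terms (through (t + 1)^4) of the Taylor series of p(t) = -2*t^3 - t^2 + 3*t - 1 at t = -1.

p(-1) = -3
p′(-1) = -1
p′′(-1) = 10
p′′′(-1) = -12
p^(4)(-1) = 0
Dividing each by k! gives the coefficients c_0, ..., c_4.

-2*(t + 1)^3 + 5*(t + 1)^2 - (t + 1) - 3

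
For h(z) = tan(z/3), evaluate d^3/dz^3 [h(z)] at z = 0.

2/27

Differentiate repeatedly and evaluate at the center.
From the series, [z^3] h = 1/81; multiply by 3! = 6 to get 2/27.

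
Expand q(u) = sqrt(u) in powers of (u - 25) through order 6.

[(u - 25)^0] = 5;  [(u - 25)^1] = 1/10;  [(u - 25)^2] = -1/1000;  [(u - 25)^3] = 1/50000;  [(u - 25)^4] = -1/2000000;  [(u - 25)^5] = 7/500000000;  [(u - 25)^6] = -21/50000000000.

-21*(u - 25)^6/50000000000 + 7*(u - 25)^5/500000000 - (u - 25)^4/2000000 + (u - 25)^3/50000 - (u - 25)^2/1000 + (u - 25)/10 + 5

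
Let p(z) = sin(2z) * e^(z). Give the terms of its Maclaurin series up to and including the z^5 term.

Multiply the two series term by term and collect like powers.
p(0) = 0
p′(0) = 2
p′′(0) = 4
p′′′(0) = -2
p^(4)(0) = -24
p^(5)(0) = -38
Then c_k = p^(k)(0)/k! gives each Taylor coefficient.

-19*z^5/60 - z^4 - z^3/3 + 2*z^2 + 2*z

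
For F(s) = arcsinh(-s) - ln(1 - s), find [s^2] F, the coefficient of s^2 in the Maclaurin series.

Add the two expansions coefficient-wise.
F(0) = 0
F′(0) = 0
F′′(0) = 1
So c_2 = F′′(0)/2! = 1/2.

1/2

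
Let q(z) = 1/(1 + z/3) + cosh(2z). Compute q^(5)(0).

Combine the two series term by term.
The coefficient of z^5 in the expansion is -1/243, so q^(5)(0) = 5! * (-1/243) = -40/81.

-40/81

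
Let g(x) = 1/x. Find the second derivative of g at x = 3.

2/27

Apply the Taylor formula c_k = f^(k)(a)/k!.
From the series, [(x - 3)^2] g = 1/27; multiply by 2! = 2 to get 2/27.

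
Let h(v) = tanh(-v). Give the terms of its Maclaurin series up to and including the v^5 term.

-2*v^5/15 + v^3/3 - v

[v^0] = 0;  [v^1] = -1;  [v^2] = 0;  [v^3] = 1/3;  [v^4] = 0;  [v^5] = -2/15.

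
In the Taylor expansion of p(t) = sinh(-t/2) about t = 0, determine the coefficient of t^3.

-1/48

[t^0] = 0;  [t^1] = -1/2;  [t^2] = 0;  [t^3] = -1/48.
So c_3 = p′′′(0)/3! = -1/48.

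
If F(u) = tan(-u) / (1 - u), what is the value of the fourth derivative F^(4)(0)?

Write out both Maclaurin series and multiply, keeping only the needed powers.
From the series, [u^4] F = -4/3; multiply by 4! = 24 to get -32.

-32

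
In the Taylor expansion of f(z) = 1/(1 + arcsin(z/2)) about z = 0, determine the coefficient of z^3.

-7/48

Plug the Maclaurin series of the inner function into that of the outer and collect terms.
[z^0] = 1;  [z^1] = -1/2;  [z^2] = 1/4;  [z^3] = -7/48.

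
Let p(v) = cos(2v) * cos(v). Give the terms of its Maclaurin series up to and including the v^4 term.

41*v^4/24 - 5*v^2/2 + 1

Write out both Maclaurin series and multiply, keeping only the needed powers.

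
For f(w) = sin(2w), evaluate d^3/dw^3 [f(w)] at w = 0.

-8

Compute the successive derivatives at the expansion point and divide by k!.
The coefficient of w^3 in the expansion is -4/3, so f′′′(0) = 3! * (-4/3) = -8.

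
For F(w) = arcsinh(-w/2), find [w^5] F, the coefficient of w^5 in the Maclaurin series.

-3/1280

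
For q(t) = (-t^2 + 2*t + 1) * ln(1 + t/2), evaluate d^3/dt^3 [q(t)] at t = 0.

-17/4

Shift and add copies of the series according to the polynomial's terms.
From the series, [t^3] q = -17/24; multiply by 3! = 6 to get -17/4.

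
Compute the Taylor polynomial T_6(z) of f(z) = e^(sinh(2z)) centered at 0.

148*z^6/45 + 16*z^5/5 + 10*z^4/3 + 8*z^3/3 + 2*z^2 + 2*z + 1

Compose series: expand the inner function first, then feed it into the outer expansion.
f(0) = 1
f′(0) = 2
f′′(0) = 4
f′′′(0) = 16
f^(4)(0) = 80
f^(5)(0) = 384
f^(6)(0) = 2368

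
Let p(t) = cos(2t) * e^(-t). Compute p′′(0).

Write out both Maclaurin series and multiply, keeping only the needed powers.
The coefficient of t^2 in the expansion is -3/2, so p′′(0) = 2! * (-3/2) = -3.

-3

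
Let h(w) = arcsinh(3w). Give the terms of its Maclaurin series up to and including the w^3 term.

[w^0] = 0;  [w^1] = 3;  [w^2] = 0;  [w^3] = -9/2.

-9*w^3/2 + 3*w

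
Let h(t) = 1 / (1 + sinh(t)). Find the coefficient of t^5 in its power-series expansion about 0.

-181/120

Use the geometric series for the reciprocal, then substitute.
[t^0] = 1;  [t^1] = -1;  [t^2] = 1;  [t^3] = -7/6;  [t^4] = 4/3;  [t^5] = -181/120.
So c_5 = h^(5)(0)/5! = -181/120.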